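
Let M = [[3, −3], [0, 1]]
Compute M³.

[[27, −39], [0, 1]]

M² = [[9, −12], [0, 1]]
M³ = [[27, −39], [0, 1]]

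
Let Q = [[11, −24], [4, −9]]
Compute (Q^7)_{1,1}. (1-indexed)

tr Q = 2 and det Q = −3, so the characteristic polynomial is λ² − (2)λ + (−3) with roots −1 and 3.
Eigenvectors give P = [[−2, 3], [−1, 1]] with P⁻¹ = [[1, −3], [1, −2]], and Q = P·diag(−1, 3)·P⁻¹.
Then Q^7 = P·diag(−1, 2187)·P⁻¹ = [[2, 6561], [1, 2187]] · [[1, −3], [1, −2]] = [[6563, −13128], [2188, −4377]].

6563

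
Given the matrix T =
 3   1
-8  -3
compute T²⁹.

[[3, 1], [-8, -3]]

T² = I (check: tr T = 0 and det T = -1), so T²⁹ = T since 29 is odd.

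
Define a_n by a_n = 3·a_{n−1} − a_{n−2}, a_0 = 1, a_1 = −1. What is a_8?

−1364

With companion matrix C = [[3, −1], [1, 0]], [a_n, a_{n−1}]ᵀ = C·[a_{n−1}, a_{n−2}]ᵀ, so [a_8, a_7]ᵀ = C⁷·[a_1, a_0]ᵀ.
C⁷ = [[987, −377], [377, −144]], giving [a_8, a_7]ᵀ = [[−1364], [−521]].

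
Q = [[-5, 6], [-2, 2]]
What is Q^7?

[[-509, 762], [-254, 380]]

tr Q = -3 and det Q = 2, so the characteristic polynomial is λ² − (-3)λ + (2) with roots -2 and -1.
Eigenvectors give P = [[2, -3], [1, -2]] with P⁻¹ = [[2, -3], [1, -2]], and Q = P·diag(-2, -1)·P⁻¹.
Then Q^7 = P·diag(-128, -1)·P⁻¹ = [[-256, 3], [-128, 2]] · [[2, -3], [1, -2]] = [[-509, 762], [-254, 380]].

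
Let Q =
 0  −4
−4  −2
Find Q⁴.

[[320, 288], [288, 464]]

Q² = [[16, 8], [8, 20]]
Q³ = [[−32, −80], [−80, −72]]
Q⁴ = [[320, 288], [288, 464]]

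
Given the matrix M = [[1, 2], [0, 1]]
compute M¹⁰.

[[1, 20], [0, 1]]

M = I + N where N = [[0, 2], [0, 0]] is strictly upper-triangular, so N² = 0.
(I + N)¹⁰ = I + 10·N = [[1, 20], [0, 1]].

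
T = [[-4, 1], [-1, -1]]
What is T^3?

T^2 = [[15, -5], [5, 0]]
T^3 = [[-55, 20], [-20, 5]]

[[-55, 20], [-20, 5]]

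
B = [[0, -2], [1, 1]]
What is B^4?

B^2 = [[-2, -2], [1, -1]]
B^3 = [[-2, 2], [-1, -3]]
B^4 = [[2, 6], [-3, -1]]

[[2, 6], [-3, -1]]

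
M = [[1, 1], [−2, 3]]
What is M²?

[[−1, 4], [−8, 7]]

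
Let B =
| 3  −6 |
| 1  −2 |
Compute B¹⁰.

[[3, −6], [1, −2]]

B² = B (a projection; rank 1, trace 1), so B¹⁰ = B.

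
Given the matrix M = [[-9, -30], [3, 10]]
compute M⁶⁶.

M² = M (a projection; rank 1, trace 1), so M⁶⁶ = M.

[[-9, -30], [3, 10]]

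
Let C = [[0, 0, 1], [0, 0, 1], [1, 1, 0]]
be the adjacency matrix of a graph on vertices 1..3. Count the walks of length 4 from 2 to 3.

The number of length-4 walks from vertex 2 to vertex 3 is entry (2,3) of C⁴, where C is the adjacency matrix.
C² = [[1, 1, 0], [1, 1, 0], [0, 0, 2]]
C³ = [[0, 0, 2], [0, 0, 2], [2, 2, 0]]
C⁴ = [[2, 2, 0], [2, 2, 0], [0, 0, 4]]

0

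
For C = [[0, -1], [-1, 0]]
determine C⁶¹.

C² = I (check: tr C = 0 and det C = -1), so C⁶¹ = C since 61 is odd.

[[0, -1], [-1, 0]]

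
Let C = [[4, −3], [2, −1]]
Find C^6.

[[190, −189], [126, −125]]

tr C = 3 and det C = 2, so the characteristic polynomial is λ² − (3)λ + (2) with roots 1 and 2.
Eigenvectors give P = [[−1, 3], [−1, 2]] with P⁻¹ = [[2, −3], [1, −1]], and C = P·diag(1, 2)·P⁻¹.
Then C^6 = P·diag(1, 64)·P⁻¹ = [[−1, 192], [−1, 128]] · [[2, −3], [1, −1]] = [[190, −189], [126, −125]].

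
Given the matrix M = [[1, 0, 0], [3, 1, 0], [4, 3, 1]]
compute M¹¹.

[[1, 0, 0], [33, 1, 0], [539, 33, 1]]

M = I + N where N = [[0, 0, 0], [3, 0, 0], [4, 3, 0]] is strictly lower-triangular, so N³ = 0.
(I + N)¹¹ = I + 11·N + 55·N² = [[1, 0, 0], [33, 1, 0], [539, 33, 1]].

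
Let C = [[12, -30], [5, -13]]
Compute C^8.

tr C = -1 and det C = -6, so the characteristic polynomial is λ² − (-1)λ + (-6) with roots -3 and 2.
Eigenvectors give P = [[-2, 3], [-1, 1]] with P⁻¹ = [[1, -3], [1, -2]], and C = P·diag(-3, 2)·P⁻¹.
Then C^8 = P·diag(6561, 256)·P⁻¹ = [[-13122, 768], [-6561, 256]] · [[1, -3], [1, -2]] = [[-12354, 37830], [-6305, 19171]].

[[-12354, 37830], [-6305, 19171]]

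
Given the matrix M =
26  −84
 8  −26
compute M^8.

tr M = 0 and det M = −4, so the characteristic polynomial is λ² − (0)λ + (−4) with roots −2 and 2.
Eigenvectors give P = [[3, −7], [1, −2]] with P⁻¹ = [[−2, 7], [−1, 3]], and M = P·diag(−2, 2)·P⁻¹.
Then M^8 = P·diag(256, 256)·P⁻¹ = [[768, −1792], [256, −512]] · [[−2, 7], [−1, 3]] = [[256, 0], [0, 256]].

[[256, 0], [0, 256]]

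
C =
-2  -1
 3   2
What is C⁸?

[[1, 0], [0, 1]]

C² = I (check: tr C = 0 and det C = -1), so C⁸ = I since 8 is even.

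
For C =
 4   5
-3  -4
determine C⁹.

[[4, 5], [-3, -4]]

C² = I (check: tr C = 0 and det C = -1), so C⁹ = C since 9 is odd.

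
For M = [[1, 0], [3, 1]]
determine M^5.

M = I + N where N = [[0, 0], [3, 0]] is strictly lower-triangular, so N^2 = 0.
(I + N)^5 = I + 5·N = [[1, 0], [15, 1]].

[[1, 0], [15, 1]]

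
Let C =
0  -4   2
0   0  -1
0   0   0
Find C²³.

C is strictly triangular, hence nilpotent: C³ = 0, so C²³ = 0.

[[0, 0, 0], [0, 0, 0], [0, 0, 0]]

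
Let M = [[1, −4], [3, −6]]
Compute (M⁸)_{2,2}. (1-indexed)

tr M = −5 and det M = 6, so the characteristic polynomial is λ² − (−5)λ + (6) with roots −2 and −3.
Eigenvectors give P = [[4, 1], [3, 1]] with P⁻¹ = [[1, −1], [−3, 4]], and M = P·diag(−2, −3)·P⁻¹.
Then M⁸ = P·diag(256, 6561)·P⁻¹ = [[1024, 6561], [768, 6561]] · [[1, −1], [−3, 4]] = [[−18659, 25220], [−18915, 25476]].

25476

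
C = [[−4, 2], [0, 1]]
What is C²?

[[16, −6], [0, 1]]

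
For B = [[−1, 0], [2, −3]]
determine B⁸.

[[1, 0], [−6560, 6561]]

tr B = −4 and det B = 3, so the characteristic polynomial is λ² − (−4)λ + (3) with roots −1 and −3.
Eigenvectors give P = [[1, 0], [1, −1]] with P⁻¹ = [[1, 0], [1, −1]], and B = P·diag(−1, −3)·P⁻¹.
Then B⁸ = P·diag(1, 6561)·P⁻¹ = [[1, 0], [1, −6561]] · [[1, 0], [1, −1]] = [[1, 0], [−6560, 6561]].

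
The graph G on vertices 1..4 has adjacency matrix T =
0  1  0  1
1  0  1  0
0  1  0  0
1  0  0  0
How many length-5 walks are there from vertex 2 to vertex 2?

The number of length-5 walks from vertex 2 to vertex 2 is entry (2,2) of T⁵, where T is the adjacency matrix.
T² = [[2, 0, 1, 0], [0, 2, 0, 1], [1, 0, 1, 0], [0, 1, 0, 1]]
T³ = [[0, 3, 0, 2], [3, 0, 2, 0], [0, 2, 0, 1], [2, 0, 1, 0]]
T⁴ = [[5, 0, 3, 0], [0, 5, 0, 3], [3, 0, 2, 0], [0, 3, 0, 2]]
T⁵ = [[0, 8, 0, 5], [8, 0, 5, 0], [0, 5, 0, 3], [5, 0, 3, 0]]

0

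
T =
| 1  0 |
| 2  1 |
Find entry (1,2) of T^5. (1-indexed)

T = I + N where N = [[0, 0], [2, 0]] is strictly lower-triangular, so N^2 = 0.
(I + N)^5 = I + 5·N = [[1, 0], [10, 1]].

0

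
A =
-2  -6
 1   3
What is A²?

A² = A (a projection; rank 1, trace 1), so A² = A.

[[-2, -6], [1, 3]]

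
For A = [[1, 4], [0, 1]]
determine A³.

[[1, 12], [0, 1]]

A = I + N where N = [[0, 4], [0, 0]] is strictly upper-triangular, so N² = 0.
(I + N)³ = I + 3·N = [[1, 12], [0, 1]].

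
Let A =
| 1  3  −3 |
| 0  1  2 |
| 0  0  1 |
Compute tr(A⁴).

3

A = I + N where N = [[0, 3, −3], [0, 0, 2], [0, 0, 0]] is strictly upper-triangular, so N³ = 0.
(I + N)⁴ = I + 4·N + 6·N² = [[1, 12, 24], [0, 1, 8], [0, 0, 1]].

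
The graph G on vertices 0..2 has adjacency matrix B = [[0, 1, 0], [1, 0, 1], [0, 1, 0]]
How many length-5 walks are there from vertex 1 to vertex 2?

4

The number of length-5 walks from vertex 1 to vertex 2 is entry (1,2) of B⁵, where B is the adjacency matrix.
B² = [[1, 0, 1], [0, 2, 0], [1, 0, 1]]
B³ = [[0, 2, 0], [2, 0, 2], [0, 2, 0]]
B⁴ = [[2, 0, 2], [0, 4, 0], [2, 0, 2]]
B⁵ = [[0, 4, 0], [4, 0, 4], [0, 4, 0]]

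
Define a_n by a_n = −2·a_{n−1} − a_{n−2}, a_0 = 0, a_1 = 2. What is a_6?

With companion matrix T = [[−2, −1], [1, 0]], [a_n, a_{n−1}]ᵀ = T·[a_{n−1}, a_{n−2}]ᵀ, so [a_6, a_5]ᵀ = T⁵·[a_1, a_0]ᵀ.
T⁵ = [[−6, −5], [5, 4]], giving [a_6, a_5]ᵀ = [[−12], [10]].

−12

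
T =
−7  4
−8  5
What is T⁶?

tr T = −2 and det T = −3, so the characteristic polynomial is λ² − (−2)λ + (−3) with roots 1 and −3.
Eigenvectors give P = [[−1, 1], [−2, 1]] with P⁻¹ = [[1, −1], [2, −1]], and T = P·diag(1, −3)·P⁻¹.
Then T⁶ = P·diag(1, 729)·P⁻¹ = [[−1, 729], [−2, 729]] · [[1, −1], [2, −1]] = [[1457, −728], [1456, −727]].

[[1457, −728], [1456, −727]]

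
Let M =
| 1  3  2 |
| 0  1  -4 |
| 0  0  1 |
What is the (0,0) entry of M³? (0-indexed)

M = I + N where N = [[0, 3, 2], [0, 0, -4], [0, 0, 0]] is strictly upper-triangular, so N³ = 0.
(I + N)³ = I + 3·N + 3·N² = [[1, 9, -30], [0, 1, -12], [0, 0, 1]].

1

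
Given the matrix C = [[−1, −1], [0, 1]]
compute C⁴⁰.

C² = I (check: tr C = 0 and det C = −1), so C⁴⁰ = I since 40 is even.

[[1, 0], [0, 1]]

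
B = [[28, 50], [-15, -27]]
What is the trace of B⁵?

tr B = 1 and det B = -6, so the characteristic polynomial is λ² − (1)λ + (-6) with roots 3 and -2.
Eigenvectors give P = [[-2, -5], [1, 3]] with P⁻¹ = [[-3, -5], [1, 2]], and B = P·diag(3, -2)·P⁻¹.
Then B⁵ = P·diag(243, -32)·P⁻¹ = [[-486, 160], [243, -96]] · [[-3, -5], [1, 2]] = [[1618, 2750], [-825, -1407]].

211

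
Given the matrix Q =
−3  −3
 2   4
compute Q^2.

[[3, −3], [2, 10]]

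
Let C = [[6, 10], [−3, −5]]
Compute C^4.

C² = C (a projection; rank 1, trace 1), so C^4 = C.

[[6, 10], [−3, −5]]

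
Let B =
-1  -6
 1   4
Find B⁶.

[[-125, -378], [63, 190]]

tr B = 3 and det B = 2, so the characteristic polynomial is λ² − (3)λ + (2) with roots 1 and 2.
Eigenvectors give P = [[3, -2], [-1, 1]] with P⁻¹ = [[1, 2], [1, 3]], and B = P·diag(1, 2)·P⁻¹.
Then B⁶ = P·diag(1, 64)·P⁻¹ = [[3, -128], [-1, 64]] · [[1, 2], [1, 3]] = [[-125, -378], [63, 190]].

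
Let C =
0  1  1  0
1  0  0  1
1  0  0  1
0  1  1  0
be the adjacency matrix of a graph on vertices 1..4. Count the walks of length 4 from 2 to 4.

0

The number of length-4 walks from vertex 2 to vertex 4 is entry (2,4) of C^4, where C is the adjacency matrix.
C^2 = [[2, 0, 0, 2], [0, 2, 2, 0], [0, 2, 2, 0], [2, 0, 0, 2]]
C^3 = [[0, 4, 4, 0], [4, 0, 0, 4], [4, 0, 0, 4], [0, 4, 4, 0]]
C^4 = [[8, 0, 0, 8], [0, 8, 8, 0], [0, 8, 8, 0], [8, 0, 0, 8]]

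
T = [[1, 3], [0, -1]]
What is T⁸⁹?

T² = I (check: tr T = 0 and det T = -1), so T⁸⁹ = T since 89 is odd.

[[1, 3], [0, -1]]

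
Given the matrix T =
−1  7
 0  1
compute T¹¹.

T² = I (check: tr T = 0 and det T = −1), so T¹¹ = T since 11 is odd.

[[−1, 7], [0, 1]]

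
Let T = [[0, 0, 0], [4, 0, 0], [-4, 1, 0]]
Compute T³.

T is strictly triangular, hence nilpotent: T³ = 0, so T³ = 0.

[[0, 0, 0], [0, 0, 0], [0, 0, 0]]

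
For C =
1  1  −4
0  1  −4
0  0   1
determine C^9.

C = I + N where N = [[0, 1, −4], [0, 0, −4], [0, 0, 0]] is strictly upper-triangular, so N^3 = 0.
(I + N)^9 = I + 9·N + 36·N^2 = [[1, 9, −180], [0, 1, −36], [0, 0, 1]].

[[1, 9, −180], [0, 1, −36], [0, 0, 1]]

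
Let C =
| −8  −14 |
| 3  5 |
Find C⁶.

tr C = −3 and det C = 2, so the characteristic polynomial is λ² − (−3)λ + (2) with roots −1 and −2.
Eigenvectors give P = [[−2, 7], [1, −3]] with P⁻¹ = [[3, 7], [1, 2]], and C = P·diag(−1, −2)·P⁻¹.
Then C⁶ = P·diag(1, 64)·P⁻¹ = [[−2, 448], [1, −192]] · [[3, 7], [1, 2]] = [[442, 882], [−189, −377]].

[[442, 882], [−189, −377]]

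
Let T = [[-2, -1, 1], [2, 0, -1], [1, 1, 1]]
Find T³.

[[0, -3, 0], [5, 6, -1], [-1, 0, 2]]

T² = [[3, 3, 0], [-5, -3, 1], [1, 0, 1]]
T³ = [[0, -3, 0], [5, 6, -1], [-1, 0, 2]]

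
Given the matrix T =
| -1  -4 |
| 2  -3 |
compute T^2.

[[-7, 16], [-8, 1]]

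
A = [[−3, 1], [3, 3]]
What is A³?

A² = [[12, 0], [0, 12]]
A³ = [[−36, 12], [36, 36]]

[[−36, 12], [36, 36]]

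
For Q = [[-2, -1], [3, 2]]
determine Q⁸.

[[1, 0], [0, 1]]

Q² = I (check: tr Q = 0 and det Q = -1), so Q⁸ = I since 8 is even.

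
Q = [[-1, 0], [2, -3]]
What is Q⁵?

tr Q = -4 and det Q = 3, so the characteristic polynomial is λ² − (-4)λ + (3) with roots -3 and -1.
Eigenvectors give P = [[0, 1], [-1, 1]] with P⁻¹ = [[1, -1], [1, 0]], and Q = P·diag(-3, -1)·P⁻¹.
Then Q⁵ = P·diag(-243, -1)·P⁻¹ = [[0, -1], [243, -1]] · [[1, -1], [1, 0]] = [[-1, 0], [242, -243]].

[[-1, 0], [242, -243]]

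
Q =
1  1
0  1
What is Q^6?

[[1, 6], [0, 1]]

Q = I + N where N = [[0, 1], [0, 0]] is strictly upper-triangular, so N^2 = 0.
(I + N)^6 = I + 6·N = [[1, 6], [0, 1]].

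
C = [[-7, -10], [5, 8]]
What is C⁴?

tr C = 1 and det C = -6, so the characteristic polynomial is λ² − (1)λ + (-6) with roots -2 and 3.
Eigenvectors give P = [[2, -1], [-1, 1]] with P⁻¹ = [[1, 1], [1, 2]], and C = P·diag(-2, 3)·P⁻¹.
Then C⁴ = P·diag(16, 81)·P⁻¹ = [[32, -81], [-16, 81]] · [[1, 1], [1, 2]] = [[-49, -130], [65, 146]].

[[-49, -130], [65, 146]]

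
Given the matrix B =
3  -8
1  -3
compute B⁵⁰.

[[1, 0], [0, 1]]

B² = I (check: tr B = 0 and det B = -1), so B⁵⁰ = I since 50 is even.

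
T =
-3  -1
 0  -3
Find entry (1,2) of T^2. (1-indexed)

6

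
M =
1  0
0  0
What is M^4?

[[1, 0], [0, 0]]

M^2 = [[1, 0], [0, 0]]
M^3 = [[1, 0], [0, 0]]
M^4 = [[1, 0], [0, 0]]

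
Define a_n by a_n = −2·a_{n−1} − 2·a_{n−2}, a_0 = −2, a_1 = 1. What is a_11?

With companion matrix B = [[−2, −2], [1, 0]], [a_n, a_{n−1}]ᵀ = B·[a_{n−1}, a_{n−2}]ᵀ, so [a_11, a_10]ᵀ = B¹⁰·[a_1, a_0]ᵀ.
B¹⁰ = [[32, 64], [−32, −32]], giving [a_11, a_10]ᵀ = [[−96], [32]].

−96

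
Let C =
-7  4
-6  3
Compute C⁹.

tr C = -4 and det C = 3, so the characteristic polynomial is λ² − (-4)λ + (3) with roots -3 and -1.
Eigenvectors give P = [[1, -2], [1, -3]] with P⁻¹ = [[3, -2], [1, -1]], and C = P·diag(-3, -1)·P⁻¹.
Then C⁹ = P·diag(-19683, -1)·P⁻¹ = [[-19683, 2], [-19683, 3]] · [[3, -2], [1, -1]] = [[-59047, 39364], [-59046, 39363]].

[[-59047, 39364], [-59046, 39363]]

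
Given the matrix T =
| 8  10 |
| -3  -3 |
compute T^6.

[[4054, 6650], [-1995, -3261]]

tr T = 5 and det T = 6, so the characteristic polynomial is λ² − (5)λ + (6) with roots 3 and 2.
Eigenvectors give P = [[-2, -5], [1, 3]] with P⁻¹ = [[-3, -5], [1, 2]], and T = P·diag(3, 2)·P⁻¹.
Then T^6 = P·diag(729, 64)·P⁻¹ = [[-1458, -320], [729, 192]] · [[-3, -5], [1, 2]] = [[4054, 6650], [-1995, -3261]].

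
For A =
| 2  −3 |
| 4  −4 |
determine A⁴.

[[16, −24], [32, −32]]

A² = [[−8, 6], [−8, 4]]
A³ = [[8, 0], [0, 8]]
A⁴ = [[16, −24], [32, −32]]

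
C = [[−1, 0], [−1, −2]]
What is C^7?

tr C = −3 and det C = 2, so the characteristic polynomial is λ² − (−3)λ + (2) with roots −1 and −2.
Eigenvectors give P = [[−1, 0], [1, 1]] with P⁻¹ = [[−1, 0], [1, 1]], and C = P·diag(−1, −2)·P⁻¹.
Then C^7 = P·diag(−1, −128)·P⁻¹ = [[1, 0], [−1, −128]] · [[−1, 0], [1, 1]] = [[−1, 0], [−127, −128]].

[[−1, 0], [−127, −128]]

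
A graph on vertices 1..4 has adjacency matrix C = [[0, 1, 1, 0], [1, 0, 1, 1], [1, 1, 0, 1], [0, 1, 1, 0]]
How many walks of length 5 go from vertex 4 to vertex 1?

The number of length-5 walks from vertex 4 to vertex 1 is entry (4,1) of C⁵, where C is the adjacency matrix.
C² = [[2, 1, 1, 2], [1, 3, 2, 1], [1, 2, 3, 1], [2, 1, 1, 2]]
C³ = [[2, 5, 5, 2], [5, 4, 5, 5], [5, 5, 4, 5], [2, 5, 5, 2]]
C⁴ = [[10, 9, 9, 10], [9, 15, 14, 9], [9, 14, 15, 9], [10, 9, 9, 10]]
C⁵ = [[18, 29, 29, 18], [29, 32, 33, 29], [29, 33, 32, 29], [18, 29, 29, 18]]

18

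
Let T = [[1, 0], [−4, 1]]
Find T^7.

T = I + N where N = [[0, 0], [−4, 0]] is strictly lower-triangular, so N^2 = 0.
(I + N)^7 = I + 7·N = [[1, 0], [−28, 1]].

[[1, 0], [−28, 1]]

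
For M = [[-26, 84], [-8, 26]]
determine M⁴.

tr M = 0 and det M = -4, so the characteristic polynomial is λ² − (0)λ + (-4) with roots -2 and 2.
Eigenvectors give P = [[7, 3], [2, 1]] with P⁻¹ = [[1, -3], [-2, 7]], and M = P·diag(-2, 2)·P⁻¹.
Then M⁴ = P·diag(16, 16)·P⁻¹ = [[112, 48], [32, 16]] · [[1, -3], [-2, 7]] = [[16, 0], [0, 16]].

[[16, 0], [0, 16]]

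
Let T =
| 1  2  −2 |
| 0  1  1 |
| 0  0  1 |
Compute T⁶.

[[1, 12, 18], [0, 1, 6], [0, 0, 1]]

T = I + N where N = [[0, 2, −2], [0, 0, 1], [0, 0, 0]] is strictly upper-triangular, so N³ = 0.
(I + N)⁶ = I + 6·N + 15·N² = [[1, 12, 18], [0, 1, 6], [0, 0, 1]].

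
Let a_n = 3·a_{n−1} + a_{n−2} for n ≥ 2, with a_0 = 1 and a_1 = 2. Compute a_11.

With companion matrix M = [[3, 1], [1, 0]], [a_n, a_{n−1}]ᵀ = M·[a_{n−1}, a_{n−2}]ᵀ, so [a_11, a_10]ᵀ = M¹⁰·[a_1, a_0]ᵀ.
M¹⁰ = [[141481, 42837], [42837, 12970]], giving [a_11, a_10]ᵀ = [[325799], [98644]].

325799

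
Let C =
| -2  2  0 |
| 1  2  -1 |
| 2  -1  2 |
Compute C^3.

C^2 = [[6, 0, -2], [-2, 7, -4], [-1, 0, 5]]
C^3 = [[-16, 14, -4], [3, 14, -15], [12, -7, 10]]

[[-16, 14, -4], [3, 14, -15], [12, -7, 10]]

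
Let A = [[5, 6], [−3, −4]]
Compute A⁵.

[[65, 66], [−33, −34]]

tr A = 1 and det A = −2, so the characteristic polynomial is λ² − (1)λ + (−2) with roots −1 and 2.
Eigenvectors give P = [[1, −2], [−1, 1]] with P⁻¹ = [[−1, −2], [−1, −1]], and A = P·diag(−1, 2)·P⁻¹.
Then A⁵ = P·diag(−1, 32)·P⁻¹ = [[−1, −64], [1, 32]] · [[−1, −2], [−1, −1]] = [[65, 66], [−33, −34]].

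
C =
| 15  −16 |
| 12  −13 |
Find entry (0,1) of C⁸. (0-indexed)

−26240

tr C = 2 and det C = −3, so the characteristic polynomial is λ² − (2)λ + (−3) with roots −1 and 3.
Eigenvectors give P = [[−1, −4], [−1, −3]] with P⁻¹ = [[3, −4], [−1, 1]], and C = P·diag(−1, 3)·P⁻¹.
Then C⁸ = P·diag(1, 6561)·P⁻¹ = [[−1, −26244], [−1, −19683]] · [[3, −4], [−1, 1]] = [[26241, −26240], [19680, −19679]].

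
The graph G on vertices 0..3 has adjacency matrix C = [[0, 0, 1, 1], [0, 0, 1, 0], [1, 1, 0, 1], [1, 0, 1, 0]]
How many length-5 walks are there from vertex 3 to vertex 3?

12

The number of length-5 walks from vertex 3 to vertex 3 is entry (3,3) of C^5, where C is the adjacency matrix.
C^2 = [[2, 1, 1, 1], [1, 1, 0, 1], [1, 0, 3, 1], [1, 1, 1, 2]]
C^3 = [[2, 1, 4, 3], [1, 0, 3, 1], [4, 3, 2, 4], [3, 1, 4, 2]]
C^4 = [[7, 4, 6, 6], [4, 3, 2, 4], [6, 2, 11, 6], [6, 4, 6, 7]]
C^5 = [[12, 6, 17, 13], [6, 2, 11, 6], [17, 11, 14, 17], [13, 6, 17, 12]]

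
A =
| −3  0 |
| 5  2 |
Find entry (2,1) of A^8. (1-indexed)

tr A = −1 and det A = −6, so the characteristic polynomial is λ² − (−1)λ + (−6) with roots −3 and 2.
Eigenvectors give P = [[−1, 0], [1, 1]] with P⁻¹ = [[−1, 0], [1, 1]], and A = P·diag(−3, 2)·P⁻¹.
Then A^8 = P·diag(6561, 256)·P⁻¹ = [[−6561, 0], [6561, 256]] · [[−1, 0], [1, 1]] = [[6561, 0], [−6305, 256]].

−6305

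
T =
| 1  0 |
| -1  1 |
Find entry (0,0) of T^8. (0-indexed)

T = I + N where N = [[0, 0], [-1, 0]] is strictly lower-triangular, so N^2 = 0.
(I + N)^8 = I + 8·N = [[1, 0], [-8, 1]].

1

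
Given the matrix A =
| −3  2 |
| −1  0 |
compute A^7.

tr A = −3 and det A = 2, so the characteristic polynomial is λ² − (−3)λ + (2) with roots −1 and −2.
Eigenvectors give P = [[1, 2], [1, 1]] with P⁻¹ = [[−1, 2], [1, −1]], and A = P·diag(−1, −2)·P⁻¹.
Then A^7 = P·diag(−1, −128)·P⁻¹ = [[−1, −256], [−1, −128]] · [[−1, 2], [1, −1]] = [[−255, 254], [−127, 126]].

[[−255, 254], [−127, 126]]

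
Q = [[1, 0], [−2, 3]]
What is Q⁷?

[[1, 0], [−2186, 2187]]

tr Q = 4 and det Q = 3, so the characteristic polynomial is λ² − (4)λ + (3) with roots 3 and 1.
Eigenvectors give P = [[0, 1], [−1, 1]] with P⁻¹ = [[1, −1], [1, 0]], and Q = P·diag(3, 1)·P⁻¹.
Then Q⁷ = P·diag(2187, 1)·P⁻¹ = [[0, 1], [−2187, 1]] · [[1, −1], [1, 0]] = [[1, 0], [−2186, 2187]].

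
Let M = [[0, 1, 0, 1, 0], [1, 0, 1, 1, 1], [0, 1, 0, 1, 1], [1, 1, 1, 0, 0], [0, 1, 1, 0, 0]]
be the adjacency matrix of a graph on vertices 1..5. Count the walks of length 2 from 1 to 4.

1

The number of length-2 walks from vertex 1 to vertex 4 is entry (1,4) of M², where M is the adjacency matrix.
M² = [[2, 1, 2, 1, 1], [1, 4, 2, 2, 1], [2, 2, 3, 1, 1], [1, 2, 1, 3, 2], [1, 1, 1, 2, 2]]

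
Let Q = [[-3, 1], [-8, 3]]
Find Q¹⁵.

Q² = I (check: tr Q = 0 and det Q = -1), so Q¹⁵ = Q since 15 is odd.

[[-3, 1], [-8, 3]]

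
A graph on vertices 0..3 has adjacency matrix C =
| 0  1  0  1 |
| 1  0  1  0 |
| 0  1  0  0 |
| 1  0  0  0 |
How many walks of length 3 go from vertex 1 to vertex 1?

The number of length-3 walks from vertex 1 to vertex 1 is entry (1,1) of C³, where C is the adjacency matrix.
C² = [[2, 0, 1, 0], [0, 2, 0, 1], [1, 0, 1, 0], [0, 1, 0, 1]]
C³ = [[0, 3, 0, 2], [3, 0, 2, 0], [0, 2, 0, 1], [2, 0, 1, 0]]

0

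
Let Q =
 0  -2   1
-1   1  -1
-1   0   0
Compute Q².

[[1, -2, 2], [0, 3, -2], [0, 2, -1]]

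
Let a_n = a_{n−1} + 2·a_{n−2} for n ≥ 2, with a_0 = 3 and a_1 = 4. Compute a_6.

150

With companion matrix M = [[1, 2], [1, 0]], [a_n, a_{n−1}]ᵀ = M·[a_{n−1}, a_{n−2}]ᵀ, so [a_6, a_5]ᵀ = M^5·[a_1, a_0]ᵀ.
M^5 = [[21, 22], [11, 10]], giving [a_6, a_5]ᵀ = [[150], [74]].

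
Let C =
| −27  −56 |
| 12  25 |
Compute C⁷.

tr C = −2 and det C = −3, so the characteristic polynomial is λ² − (−2)λ + (−3) with roots 1 and −3.
Eigenvectors give P = [[2, −7], [−1, 3]] with P⁻¹ = [[−3, −7], [−1, −2]], and C = P·diag(1, −3)·P⁻¹.
Then C⁷ = P·diag(1, −2187)·P⁻¹ = [[2, 15309], [−1, −6561]] · [[−3, −7], [−1, −2]] = [[−15315, −30632], [6564, 13129]].

[[−15315, −30632], [6564, 13129]]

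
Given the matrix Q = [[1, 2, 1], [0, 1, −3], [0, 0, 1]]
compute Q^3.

Q = I + N where N = [[0, 2, 1], [0, 0, −3], [0, 0, 0]] is strictly upper-triangular, so N^3 = 0.
(I + N)^3 = I + 3·N + 3·N^2 = [[1, 6, −15], [0, 1, −9], [0, 0, 1]].

[[1, 6, −15], [0, 1, −9], [0, 0, 1]]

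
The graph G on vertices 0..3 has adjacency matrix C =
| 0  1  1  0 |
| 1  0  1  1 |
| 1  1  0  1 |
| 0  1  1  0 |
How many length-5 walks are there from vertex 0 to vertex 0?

The number of length-5 walks from vertex 0 to vertex 0 is entry (0,0) of C^5, where C is the adjacency matrix.
C^2 = [[2, 1, 1, 2], [1, 3, 2, 1], [1, 2, 3, 1], [2, 1, 1, 2]]
C^3 = [[2, 5, 5, 2], [5, 4, 5, 5], [5, 5, 4, 5], [2, 5, 5, 2]]
C^4 = [[10, 9, 9, 10], [9, 15, 14, 9], [9, 14, 15, 9], [10, 9, 9, 10]]
C^5 = [[18, 29, 29, 18], [29, 32, 33, 29], [29, 33, 32, 29], [18, 29, 29, 18]]

18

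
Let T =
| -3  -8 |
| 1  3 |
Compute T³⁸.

T² = I (check: tr T = 0 and det T = -1), so T³⁸ = I since 38 is even.

[[1, 0], [0, 1]]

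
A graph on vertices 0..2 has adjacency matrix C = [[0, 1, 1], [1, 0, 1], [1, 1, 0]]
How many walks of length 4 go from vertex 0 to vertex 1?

5

The number of length-4 walks from vertex 0 to vertex 1 is entry (0,1) of C⁴, where C is the adjacency matrix.
C² = [[2, 1, 1], [1, 2, 1], [1, 1, 2]]
C³ = [[2, 3, 3], [3, 2, 3], [3, 3, 2]]
C⁴ = [[6, 5, 5], [5, 6, 5], [5, 5, 6]]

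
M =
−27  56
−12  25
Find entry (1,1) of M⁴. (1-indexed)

tr M = −2 and det M = −3, so the characteristic polynomial is λ² − (−2)λ + (−3) with roots 1 and −3.
Eigenvectors give P = [[2, 7], [1, 3]] with P⁻¹ = [[−3, 7], [1, −2]], and M = P·diag(1, −3)·P⁻¹.
Then M⁴ = P·diag(1, 81)·P⁻¹ = [[2, 567], [1, 243]] · [[−3, 7], [1, −2]] = [[561, −1120], [240, −479]].

561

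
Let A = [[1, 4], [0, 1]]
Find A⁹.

A = I + N where N = [[0, 4], [0, 0]] is strictly upper-triangular, so N² = 0.
(I + N)⁹ = I + 9·N = [[1, 36], [0, 1]].

[[1, 36], [0, 1]]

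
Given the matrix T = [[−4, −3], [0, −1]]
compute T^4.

T^2 = [[16, 15], [0, 1]]
T^3 = [[−64, −63], [0, −1]]
T^4 = [[256, 255], [0, 1]]

[[256, 255], [0, 1]]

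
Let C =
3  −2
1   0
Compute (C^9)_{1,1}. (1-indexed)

tr C = 3 and det C = 2, so the characteristic polynomial is λ² − (3)λ + (2) with roots 2 and 1.
Eigenvectors give P = [[2, 1], [1, 1]] with P⁻¹ = [[1, −1], [−1, 2]], and C = P·diag(2, 1)·P⁻¹.
Then C^9 = P·diag(512, 1)·P⁻¹ = [[1024, 1], [512, 1]] · [[1, −1], [−1, 2]] = [[1023, −1022], [511, −510]].

1023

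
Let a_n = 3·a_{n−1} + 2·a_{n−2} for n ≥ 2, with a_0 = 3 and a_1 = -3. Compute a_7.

-2319

With companion matrix A = [[3, 2], [1, 0]], [a_n, a_{n−1}]ᵀ = A·[a_{n−1}, a_{n−2}]ᵀ, so [a_7, a_6]ᵀ = A⁶·[a_1, a_0]ᵀ.
A⁶ = [[1763, 990], [495, 278]], giving [a_7, a_6]ᵀ = [[-2319], [-651]].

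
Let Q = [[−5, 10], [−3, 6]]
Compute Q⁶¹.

Q² = Q (a projection; rank 1, trace 1), so Q⁶¹ = Q.

[[−5, 10], [−3, 6]]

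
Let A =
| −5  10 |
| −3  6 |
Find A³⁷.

[[−5, 10], [−3, 6]]

A² = A (a projection; rank 1, trace 1), so A³⁷ = A.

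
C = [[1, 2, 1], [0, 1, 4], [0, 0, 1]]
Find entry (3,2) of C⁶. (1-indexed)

C = I + N where N = [[0, 2, 1], [0, 0, 4], [0, 0, 0]] is strictly upper-triangular, so N³ = 0.
(I + N)⁶ = I + 6·N + 15·N² = [[1, 12, 126], [0, 1, 24], [0, 0, 1]].

0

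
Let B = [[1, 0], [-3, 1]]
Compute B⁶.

B = I + N where N = [[0, 0], [-3, 0]] is strictly lower-triangular, so N² = 0.
(I + N)⁶ = I + 6·N = [[1, 0], [-18, 1]].

[[1, 0], [-18, 1]]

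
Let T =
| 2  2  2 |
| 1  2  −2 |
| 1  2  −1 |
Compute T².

[[8, 12, −2], [2, 2, 0], [3, 4, −1]]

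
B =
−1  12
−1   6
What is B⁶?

[[−1931, 7980], [−665, 2724]]

tr B = 5 and det B = 6, so the characteristic polynomial is λ² − (5)λ + (6) with roots 2 and 3.
Eigenvectors give P = [[4, 3], [1, 1]] with P⁻¹ = [[1, −3], [−1, 4]], and B = P·diag(2, 3)·P⁻¹.
Then B⁶ = P·diag(64, 729)·P⁻¹ = [[256, 2187], [64, 729]] · [[1, −3], [−1, 4]] = [[−1931, 7980], [−665, 2724]].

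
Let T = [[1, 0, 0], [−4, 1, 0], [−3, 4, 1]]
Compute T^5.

T = I + N where N = [[0, 0, 0], [−4, 0, 0], [−3, 4, 0]] is strictly lower-triangular, so N^3 = 0.
(I + N)^5 = I + 5·N + 10·N^2 = [[1, 0, 0], [−20, 1, 0], [−175, 20, 1]].

[[1, 0, 0], [−20, 1, 0], [−175, 20, 1]]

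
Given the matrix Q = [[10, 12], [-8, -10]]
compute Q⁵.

[[160, 192], [-128, -160]]

tr Q = 0 and det Q = -4, so the characteristic polynomial is λ² − (0)λ + (-4) with roots 2 and -2.
Eigenvectors give P = [[3, -1], [-2, 1]] with P⁻¹ = [[1, 1], [2, 3]], and Q = P·diag(2, -2)·P⁻¹.
Then Q⁵ = P·diag(32, -32)·P⁻¹ = [[96, 32], [-64, -32]] · [[1, 1], [2, 3]] = [[160, 192], [-128, -160]].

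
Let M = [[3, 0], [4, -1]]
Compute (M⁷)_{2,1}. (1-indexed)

2188

tr M = 2 and det M = -3, so the characteristic polynomial is λ² − (2)λ + (-3) with roots 3 and -1.
Eigenvectors give P = [[1, 0], [1, -1]] with P⁻¹ = [[1, 0], [1, -1]], and M = P·diag(3, -1)·P⁻¹.
Then M⁷ = P·diag(2187, -1)·P⁻¹ = [[2187, 0], [2187, 1]] · [[1, 0], [1, -1]] = [[2187, 0], [2188, -1]].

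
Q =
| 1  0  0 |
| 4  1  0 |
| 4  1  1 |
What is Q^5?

Q = I + N where N = [[0, 0, 0], [4, 0, 0], [4, 1, 0]] is strictly lower-triangular, so N^3 = 0.
(I + N)^5 = I + 5·N + 10·N^2 = [[1, 0, 0], [20, 1, 0], [60, 5, 1]].

[[1, 0, 0], [20, 1, 0], [60, 5, 1]]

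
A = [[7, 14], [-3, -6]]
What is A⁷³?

[[7, 14], [-3, -6]]

A² = A (a projection; rank 1, trace 1), so A⁷³ = A.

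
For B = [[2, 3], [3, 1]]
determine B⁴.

B² = [[13, 9], [9, 10]]
B³ = [[53, 48], [48, 37]]
B⁴ = [[250, 207], [207, 181]]

[[250, 207], [207, 181]]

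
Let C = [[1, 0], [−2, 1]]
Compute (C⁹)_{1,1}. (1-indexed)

C = I + N where N = [[0, 0], [−2, 0]] is strictly lower-triangular, so N² = 0.
(I + N)⁹ = I + 9·N = [[1, 0], [−18, 1]].

1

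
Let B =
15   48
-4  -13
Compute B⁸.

[[26241, 78720], [-6560, -19679]]

tr B = 2 and det B = -3, so the characteristic polynomial is λ² − (2)λ + (-3) with roots -1 and 3.
Eigenvectors give P = [[-3, 4], [1, -1]] with P⁻¹ = [[1, 4], [1, 3]], and B = P·diag(-1, 3)·P⁻¹.
Then B⁸ = P·diag(1, 6561)·P⁻¹ = [[-3, 26244], [1, -6561]] · [[1, 4], [1, 3]] = [[26241, 78720], [-6560, -19679]].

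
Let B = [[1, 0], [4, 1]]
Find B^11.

B = I + N where N = [[0, 0], [4, 0]] is strictly lower-triangular, so N^2 = 0.
(I + N)^11 = I + 11·N = [[1, 0], [44, 1]].

[[1, 0], [44, 1]]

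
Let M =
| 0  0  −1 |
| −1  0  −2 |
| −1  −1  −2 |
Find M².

[[1, 1, 2], [2, 2, 5], [3, 2, 7]]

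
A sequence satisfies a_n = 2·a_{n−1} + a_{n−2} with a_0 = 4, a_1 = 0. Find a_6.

With companion matrix B = [[2, 1], [1, 0]], [a_n, a_{n−1}]ᵀ = B·[a_{n−1}, a_{n−2}]ᵀ, so [a_6, a_5]ᵀ = B⁵·[a_1, a_0]ᵀ.
B⁵ = [[70, 29], [29, 12]], giving [a_6, a_5]ᵀ = [[116], [48]].

116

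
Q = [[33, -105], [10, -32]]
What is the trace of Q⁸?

tr Q = 1 and det Q = -6, so the characteristic polynomial is λ² − (1)λ + (-6) with roots 3 and -2.
Eigenvectors give P = [[7, 3], [2, 1]] with P⁻¹ = [[1, -3], [-2, 7]], and Q = P·diag(3, -2)·P⁻¹.
Then Q⁸ = P·diag(6561, 256)·P⁻¹ = [[45927, 768], [13122, 256]] · [[1, -3], [-2, 7]] = [[44391, -132405], [12610, -37574]].

6817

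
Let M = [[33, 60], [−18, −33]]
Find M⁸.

[[6561, 0], [0, 6561]]

tr M = 0 and det M = −9, so the characteristic polynomial is λ² − (0)λ + (−9) with roots 3 and −3.
Eigenvectors give P = [[−2, −5], [1, 3]] with P⁻¹ = [[−3, −5], [1, 2]], and M = P·diag(3, −3)·P⁻¹.
Then M⁸ = P·diag(6561, 6561)·P⁻¹ = [[−13122, −32805], [6561, 19683]] · [[−3, −5], [1, 2]] = [[6561, 0], [0, 6561]].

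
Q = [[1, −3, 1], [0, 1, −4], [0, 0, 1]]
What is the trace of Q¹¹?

Q = I + N where N = [[0, −3, 1], [0, 0, −4], [0, 0, 0]] is strictly upper-triangular, so N³ = 0.
(I + N)¹¹ = I + 11·N + 55·N² = [[1, −33, 671], [0, 1, −44], [0, 0, 1]].

3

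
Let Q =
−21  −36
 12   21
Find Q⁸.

[[6561, 0], [0, 6561]]

tr Q = 0 and det Q = −9, so the characteristic polynomial is λ² − (0)λ + (−9) with roots −3 and 3.
Eigenvectors give P = [[−2, −3], [1, 2]] with P⁻¹ = [[−2, −3], [1, 2]], and Q = P·diag(−3, 3)·P⁻¹.
Then Q⁸ = P·diag(6561, 6561)·P⁻¹ = [[−13122, −19683], [6561, 13122]] · [[−2, −3], [1, 2]] = [[6561, 0], [0, 6561]].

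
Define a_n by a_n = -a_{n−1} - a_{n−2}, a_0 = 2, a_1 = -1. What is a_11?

With companion matrix B = [[-1, -1], [1, 0]], [a_n, a_{n−1}]ᵀ = B·[a_{n−1}, a_{n−2}]ᵀ, so [a_11, a_10]ᵀ = B^10·[a_1, a_0]ᵀ.
B^10 = [[-1, -1], [1, 0]], giving [a_11, a_10]ᵀ = [[-1], [-1]].

-1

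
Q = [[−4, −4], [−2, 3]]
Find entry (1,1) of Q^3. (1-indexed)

Q^2 = [[24, 4], [2, 17]]
Q^3 = [[−104, −84], [−42, 43]]

−104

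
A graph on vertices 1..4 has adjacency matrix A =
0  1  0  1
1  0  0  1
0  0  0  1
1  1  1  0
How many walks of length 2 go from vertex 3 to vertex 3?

1

The number of length-2 walks from vertex 3 to vertex 3 is entry (3,3) of A², where A is the adjacency matrix.
A² = [[2, 1, 1, 1], [1, 2, 1, 1], [1, 1, 1, 0], [1, 1, 0, 3]]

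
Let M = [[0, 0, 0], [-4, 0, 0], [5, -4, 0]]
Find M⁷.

M is strictly triangular, hence nilpotent: M³ = 0, so M⁷ = 0.

[[0, 0, 0], [0, 0, 0], [0, 0, 0]]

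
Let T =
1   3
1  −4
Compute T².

[[4, −9], [−3, 19]]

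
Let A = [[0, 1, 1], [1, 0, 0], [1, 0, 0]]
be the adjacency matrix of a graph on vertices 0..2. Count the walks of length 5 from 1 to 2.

0

The number of length-5 walks from vertex 1 to vertex 2 is entry (1,2) of A⁵, where A is the adjacency matrix.
A² = [[2, 0, 0], [0, 1, 1], [0, 1, 1]]
A³ = [[0, 2, 2], [2, 0, 0], [2, 0, 0]]
A⁴ = [[4, 0, 0], [0, 2, 2], [0, 2, 2]]
A⁵ = [[0, 4, 4], [4, 0, 0], [4, 0, 0]]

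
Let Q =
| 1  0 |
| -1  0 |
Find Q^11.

[[1, 0], [-1, 0]]

Q² = Q (a projection; rank 1, trace 1), so Q^11 = Q.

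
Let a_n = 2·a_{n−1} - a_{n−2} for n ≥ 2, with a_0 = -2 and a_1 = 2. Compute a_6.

With companion matrix A = [[2, -1], [1, 0]], [a_n, a_{n−1}]ᵀ = A·[a_{n−1}, a_{n−2}]ᵀ, so [a_6, a_5]ᵀ = A⁵·[a_1, a_0]ᵀ.
A⁵ = [[6, -5], [5, -4]], giving [a_6, a_5]ᵀ = [[22], [18]].

22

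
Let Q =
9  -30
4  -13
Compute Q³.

[[129, -390], [52, -157]]

tr Q = -4 and det Q = 3, so the characteristic polynomial is λ² − (-4)λ + (3) with roots -3 and -1.
Eigenvectors give P = [[-5, 3], [-2, 1]] with P⁻¹ = [[1, -3], [2, -5]], and Q = P·diag(-3, -1)·P⁻¹.
Then Q³ = P·diag(-27, -1)·P⁻¹ = [[135, -3], [54, -1]] · [[1, -3], [2, -5]] = [[129, -390], [52, -157]].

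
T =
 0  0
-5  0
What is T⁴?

T is strictly triangular, hence nilpotent: T² = 0, so T⁴ = 0.

[[0, 0], [0, 0]]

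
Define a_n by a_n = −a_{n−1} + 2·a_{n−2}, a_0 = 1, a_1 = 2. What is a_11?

With companion matrix C = [[−1, 2], [1, 0]], [a_n, a_{n−1}]ᵀ = C·[a_{n−1}, a_{n−2}]ᵀ, so [a_11, a_10]ᵀ = C¹⁰·[a_1, a_0]ᵀ.
C¹⁰ = [[683, −682], [−341, 342]], giving [a_11, a_10]ᵀ = [[684], [−340]].

684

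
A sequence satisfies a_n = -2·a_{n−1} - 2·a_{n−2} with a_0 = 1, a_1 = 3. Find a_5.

With companion matrix T = [[-2, -2], [1, 0]], [a_n, a_{n−1}]ᵀ = T·[a_{n−1}, a_{n−2}]ᵀ, so [a_5, a_4]ᵀ = T⁴·[a_1, a_0]ᵀ.
T⁴ = [[-4, 0], [0, -4]], giving [a_5, a_4]ᵀ = [[-12], [-4]].

-12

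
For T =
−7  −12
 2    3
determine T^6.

[[2185, 4368], [−728, −1455]]

tr T = −4 and det T = 3, so the characteristic polynomial is λ² − (−4)λ + (3) with roots −3 and −1.
Eigenvectors give P = [[3, −2], [−1, 1]] with P⁻¹ = [[1, 2], [1, 3]], and T = P·diag(−3, −1)·P⁻¹.
Then T^6 = P·diag(729, 1)·P⁻¹ = [[2187, −2], [−729, 1]] · [[1, 2], [1, 3]] = [[2185, 4368], [−728, −1455]].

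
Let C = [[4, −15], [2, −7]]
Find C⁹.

[[2554, −7665], [1022, −3067]]

tr C = −3 and det C = 2, so the characteristic polynomial is λ² − (−3)λ + (2) with roots −1 and −2.
Eigenvectors give P = [[−3, −5], [−1, −2]] with P⁻¹ = [[−2, 5], [1, −3]], and C = P·diag(−1, −2)·P⁻¹.
Then C⁹ = P·diag(−1, −512)·P⁻¹ = [[3, 2560], [1, 1024]] · [[−2, 5], [1, −3]] = [[2554, −7665], [1022, −3067]].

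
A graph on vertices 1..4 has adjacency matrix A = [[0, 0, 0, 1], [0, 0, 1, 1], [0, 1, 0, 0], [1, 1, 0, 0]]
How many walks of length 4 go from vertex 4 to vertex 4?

The number of length-4 walks from vertex 4 to vertex 4 is entry (4,4) of A⁴, where A is the adjacency matrix.
A² = [[1, 1, 0, 0], [1, 2, 0, 0], [0, 0, 1, 1], [0, 0, 1, 2]]
A³ = [[0, 0, 1, 2], [0, 0, 2, 3], [1, 2, 0, 0], [2, 3, 0, 0]]
A⁴ = [[2, 3, 0, 0], [3, 5, 0, 0], [0, 0, 2, 3], [0, 0, 3, 5]]

5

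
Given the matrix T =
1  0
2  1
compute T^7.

T = I + N where N = [[0, 0], [2, 0]] is strictly lower-triangular, so N^2 = 0.
(I + N)^7 = I + 7·N = [[1, 0], [14, 1]].

[[1, 0], [14, 1]]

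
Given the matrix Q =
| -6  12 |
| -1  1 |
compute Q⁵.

tr Q = -5 and det Q = 6, so the characteristic polynomial is λ² − (-5)λ + (6) with roots -3 and -2.
Eigenvectors give P = [[4, 3], [1, 1]] with P⁻¹ = [[1, -3], [-1, 4]], and Q = P·diag(-3, -2)·P⁻¹.
Then Q⁵ = P·diag(-243, -32)·P⁻¹ = [[-972, -96], [-243, -32]] · [[1, -3], [-1, 4]] = [[-876, 2532], [-211, 601]].

[[-876, 2532], [-211, 601]]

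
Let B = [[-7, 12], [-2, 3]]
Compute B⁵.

[[-727, 1452], [-242, 483]]

tr B = -4 and det B = 3, so the characteristic polynomial is λ² − (-4)λ + (3) with roots -1 and -3.
Eigenvectors give P = [[2, 3], [1, 1]] with P⁻¹ = [[-1, 3], [1, -2]], and B = P·diag(-1, -3)·P⁻¹.
Then B⁵ = P·diag(-1, -243)·P⁻¹ = [[-2, -729], [-1, -243]] · [[-1, 3], [1, -2]] = [[-727, 1452], [-242, 483]].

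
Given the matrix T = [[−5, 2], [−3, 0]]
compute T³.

[[−65, 38], [−57, 30]]

tr T = −5 and det T = 6, so the characteristic polynomial is λ² − (−5)λ + (6) with roots −3 and −2.
Eigenvectors give P = [[1, −2], [1, −3]] with P⁻¹ = [[3, −2], [1, −1]], and T = P·diag(−3, −2)·P⁻¹.
Then T³ = P·diag(−27, −8)·P⁻¹ = [[−27, 16], [−27, 24]] · [[3, −2], [1, −1]] = [[−65, 38], [−57, 30]].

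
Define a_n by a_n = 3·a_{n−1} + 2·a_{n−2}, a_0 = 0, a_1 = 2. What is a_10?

With companion matrix C = [[3, 2], [1, 0]], [a_n, a_{n−1}]ᵀ = C·[a_{n−1}, a_{n−2}]ᵀ, so [a_10, a_9]ᵀ = C⁹·[a_1, a_0]ᵀ.
C⁹ = [[79647, 44726], [22363, 12558]], giving [a_10, a_9]ᵀ = [[159294], [44726]].

159294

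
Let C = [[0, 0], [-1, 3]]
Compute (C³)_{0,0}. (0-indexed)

0

C² = [[0, 0], [-3, 9]]
C³ = [[0, 0], [-9, 27]]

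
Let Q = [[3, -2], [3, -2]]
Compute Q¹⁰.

[[3, -2], [3, -2]]

Q² = Q (a projection; rank 1, trace 1), so Q¹⁰ = Q.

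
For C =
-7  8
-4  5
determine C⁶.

tr C = -2 and det C = -3, so the characteristic polynomial is λ² − (-2)λ + (-3) with roots 1 and -3.
Eigenvectors give P = [[-1, 2], [-1, 1]] with P⁻¹ = [[1, -2], [1, -1]], and C = P·diag(1, -3)·P⁻¹.
Then C⁶ = P·diag(1, 729)·P⁻¹ = [[-1, 1458], [-1, 729]] · [[1, -2], [1, -1]] = [[1457, -1456], [728, -727]].

[[1457, -1456], [728, -727]]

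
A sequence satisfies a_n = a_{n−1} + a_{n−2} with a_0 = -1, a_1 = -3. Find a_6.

-29

With companion matrix A = [[1, 1], [1, 0]], [a_n, a_{n−1}]ᵀ = A·[a_{n−1}, a_{n−2}]ᵀ, so [a_6, a_5]ᵀ = A⁵·[a_1, a_0]ᵀ.
A⁵ = [[8, 5], [5, 3]], giving [a_6, a_5]ᵀ = [[-29], [-18]].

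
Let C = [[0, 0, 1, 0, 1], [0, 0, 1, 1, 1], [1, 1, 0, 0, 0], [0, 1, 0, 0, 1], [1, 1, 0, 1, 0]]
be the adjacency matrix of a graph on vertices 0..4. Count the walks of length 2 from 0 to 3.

The number of length-2 walks from vertex 0 to vertex 3 is entry (0,3) of C^2, where C is the adjacency matrix.
C^2 = [[2, 2, 0, 1, 0], [2, 3, 0, 1, 1], [0, 0, 2, 1, 2], [1, 1, 1, 2, 1], [0, 1, 2, 1, 3]]

1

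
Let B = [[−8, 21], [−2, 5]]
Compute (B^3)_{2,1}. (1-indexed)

−14

tr B = −3 and det B = 2, so the characteristic polynomial is λ² − (−3)λ + (2) with roots −2 and −1.
Eigenvectors give P = [[7, 3], [2, 1]] with P⁻¹ = [[1, −3], [−2, 7]], and B = P·diag(−2, −1)·P⁻¹.
Then B^3 = P·diag(−8, −1)·P⁻¹ = [[−56, −3], [−16, −1]] · [[1, −3], [−2, 7]] = [[−50, 147], [−14, 41]].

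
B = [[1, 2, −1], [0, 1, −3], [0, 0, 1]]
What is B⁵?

[[1, 10, −65], [0, 1, −15], [0, 0, 1]]

B = I + N where N = [[0, 2, −1], [0, 0, −3], [0, 0, 0]] is strictly upper-triangular, so N³ = 0.
(I + N)⁵ = I + 5·N + 10·N² = [[1, 10, −65], [0, 1, −15], [0, 0, 1]].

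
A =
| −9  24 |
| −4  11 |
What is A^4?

tr A = 2 and det A = −3, so the characteristic polynomial is λ² − (2)λ + (−3) with roots −1 and 3.
Eigenvectors give P = [[3, −2], [1, −1]] with P⁻¹ = [[1, −2], [1, −3]], and A = P·diag(−1, 3)·P⁻¹.
Then A^4 = P·diag(1, 81)·P⁻¹ = [[3, −162], [1, −81]] · [[1, −2], [1, −3]] = [[−159, 480], [−80, 241]].

[[−159, 480], [−80, 241]]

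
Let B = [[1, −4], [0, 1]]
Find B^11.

[[1, −44], [0, 1]]

B = I + N where N = [[0, −4], [0, 0]] is strictly upper-triangular, so N^2 = 0.
(I + N)^11 = I + 11·N = [[1, −44], [0, 1]].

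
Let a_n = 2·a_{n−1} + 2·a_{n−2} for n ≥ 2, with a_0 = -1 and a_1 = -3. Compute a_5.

With companion matrix Q = [[2, 2], [1, 0]], [a_n, a_{n−1}]ᵀ = Q·[a_{n−1}, a_{n−2}]ᵀ, so [a_5, a_4]ᵀ = Q⁴·[a_1, a_0]ᵀ.
Q⁴ = [[44, 32], [16, 12]], giving [a_5, a_4]ᵀ = [[-164], [-60]].

-164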